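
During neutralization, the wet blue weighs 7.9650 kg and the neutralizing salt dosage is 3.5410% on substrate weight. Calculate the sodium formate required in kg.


Formula: Neutralizer = substrate * pct / 100
Substituting: Neutralizer = 7.9650 * 3.5410 / 100
Result: 0.2820 kg


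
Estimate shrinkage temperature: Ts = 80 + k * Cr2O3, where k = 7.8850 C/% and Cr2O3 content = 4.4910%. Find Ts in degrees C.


Formula: Ts = 80 + k * Cr2O3
Substituting: Ts = 80 + 7.8850 * 4.4910
Result: 115.4115 C


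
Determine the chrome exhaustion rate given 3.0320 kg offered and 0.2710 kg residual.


Formula: Uptake = (offered - residual) / offered * 100
Substituting: Uptake = (3.0320 - 0.2710) / 3.0320 * 100
Result: 91.0620 %


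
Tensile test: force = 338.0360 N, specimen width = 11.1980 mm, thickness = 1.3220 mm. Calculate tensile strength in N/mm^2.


Formula: TS = force / (width * thickness)
Substituting: TS = 338.0360 / (11.1980 * 1.3220)
Result: 22.8345 N/mm^2


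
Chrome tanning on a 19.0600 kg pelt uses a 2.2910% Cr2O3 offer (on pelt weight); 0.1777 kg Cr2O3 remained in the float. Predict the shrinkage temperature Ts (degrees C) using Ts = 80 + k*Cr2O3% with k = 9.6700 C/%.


Offered = pelt * offer_pct / 100 = 19.0600 * 2.2910 / 100 = 0.4367 kg
Uptake = offered - residual = 0.4367 - 0.1777 = 0.2590 kg
Cr2O3% on pelt = uptake / pelt * 100 = 0.2590 / 19.0600 * 100 = 1.3587 %
Ts = 80 + k * Cr2O3% = 80 + 9.6700 * 1.3587 = 93.1384 C


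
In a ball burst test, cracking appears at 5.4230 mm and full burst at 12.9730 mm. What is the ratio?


Formula: Ratio = crack / burst
Substituting: Ratio = 5.4230 / 12.9730
Result: 0.4180


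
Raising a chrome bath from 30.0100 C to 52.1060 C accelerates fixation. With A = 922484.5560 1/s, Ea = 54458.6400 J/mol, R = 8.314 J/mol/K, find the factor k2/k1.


T1 = 30.0100 + 273.15 = 303.1600 K; T2 = 52.1060 + 273.15 = 325.2560 K
k1 = A * exp(-Ea/(R*T1)) = 922484.5560 * exp(-54458.6400/(8.314*303.1600)) = 3.8139e-04 1/s
k2 = A * exp(-Ea/(R*T2)) = 922484.5560 * exp(-54458.6400/(8.314*325.2560)) = 0.00165513 1/s
k2/k1 = 0.00165513 / 3.8139e-04 = 4.3398


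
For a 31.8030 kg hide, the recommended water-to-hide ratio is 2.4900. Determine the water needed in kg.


Formula: Water = hide_weight * ratio
Substituting: Water = 31.8030 * 2.4900
Result: 79.1895 kg


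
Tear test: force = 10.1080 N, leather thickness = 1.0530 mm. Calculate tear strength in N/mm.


Formula: Tear strength = force / thickness
Substituting: Tear strength = 10.1080 / 1.0530
Result: 9.5992 N/mm


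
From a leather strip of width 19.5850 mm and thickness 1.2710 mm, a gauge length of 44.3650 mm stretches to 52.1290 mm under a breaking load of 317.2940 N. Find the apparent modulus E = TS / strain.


TS = F / (w * t) = 317.2940 / (19.5850 * 1.2710) = 12.7466 N/mm^2
strain = (Lf - L0) / L0 = (52.1290 - 44.3650) / 44.3650 = 0.1750
E = TS / strain = 12.7466 / 0.1750 = 72.8363 N/mm^2


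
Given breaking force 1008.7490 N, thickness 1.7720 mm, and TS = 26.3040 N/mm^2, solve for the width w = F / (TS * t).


Formula: w = F / (TS * t)
Substituting: w = 1008.7490 / (26.3040 * 1.7720)
Result: 21.6420 mm


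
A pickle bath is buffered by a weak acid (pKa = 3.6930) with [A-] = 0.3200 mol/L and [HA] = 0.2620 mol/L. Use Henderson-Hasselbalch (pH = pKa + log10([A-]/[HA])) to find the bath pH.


ratio = [A-] / [HA] = 0.3200 / 0.2620 = 1.2214
log10(ratio) = 0.0868487
pH = pKa + log10(ratio) = 3.6930 + 0.0868487 = 3.7798


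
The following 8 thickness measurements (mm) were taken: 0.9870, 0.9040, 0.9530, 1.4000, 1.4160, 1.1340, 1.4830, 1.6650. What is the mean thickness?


Formula: Average = sum / n
Substituting: Average = 9.9420 / 8
Result: 1.2428 mm


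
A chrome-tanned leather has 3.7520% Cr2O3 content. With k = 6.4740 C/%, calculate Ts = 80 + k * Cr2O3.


Formula: Ts = 80 + k * Cr2O3
Substituting: Ts = 80 + 6.4740 * 3.7520
Result: 104.2904 C


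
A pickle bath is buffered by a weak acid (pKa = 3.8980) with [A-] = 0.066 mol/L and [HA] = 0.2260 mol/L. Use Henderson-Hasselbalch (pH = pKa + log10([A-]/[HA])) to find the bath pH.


ratio = [A-] / [HA] = 0.066 / 0.2260 = 0.2920
log10(ratio) = -0.5346
pH = pKa + log10(ratio) = 3.8980 - 0.5346 = 3.3634


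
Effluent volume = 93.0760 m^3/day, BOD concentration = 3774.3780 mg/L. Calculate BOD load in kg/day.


Formula: BOD_load = volume * conc / 1000
Substituting: BOD_load = 93.0760 * 3774.3780 / 1000
Result: 351.3040 kg/day


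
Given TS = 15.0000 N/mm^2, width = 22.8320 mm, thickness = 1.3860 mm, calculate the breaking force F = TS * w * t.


Formula: F = TS * w * t
Substituting: F = 15.0000 * 22.8320 * 1.3860
Result: 474.6773 N


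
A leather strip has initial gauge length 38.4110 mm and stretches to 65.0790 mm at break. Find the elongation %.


Formula: Elongation = (Lf - L0) / L0 * 100
Substituting: Elongation = (65.0790 - 38.4110) / 38.4110 * 100
Result: 69.4280 %


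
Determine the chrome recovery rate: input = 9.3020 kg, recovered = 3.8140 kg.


Formula: Recovery = recovered / input * 100
Substituting: Recovery = 3.8140 / 9.3020 * 100
Result: 41.0019 %


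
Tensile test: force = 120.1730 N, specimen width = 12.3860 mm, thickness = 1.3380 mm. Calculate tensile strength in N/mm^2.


Formula: TS = force / (width * thickness)
Substituting: TS = 120.1730 / (12.3860 * 1.3380)
Result: 7.2514 N/mm^2


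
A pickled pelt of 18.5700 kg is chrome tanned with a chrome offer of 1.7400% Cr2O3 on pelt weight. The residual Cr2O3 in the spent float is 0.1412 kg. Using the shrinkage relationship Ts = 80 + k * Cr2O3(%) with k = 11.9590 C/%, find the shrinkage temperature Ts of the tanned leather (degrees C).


Offered = pelt * offer_pct / 100 = 18.5700 * 1.7400 / 100 = 0.3231 kg
Uptake = offered - residual = 0.3231 - 0.1412 = 0.1819 kg
Cr2O3% on pelt = uptake / pelt * 100 = 0.1819 / 18.5700 * 100 = 0.9796 %
Ts = 80 + k * Cr2O3% = 80 + 11.9590 * 0.9796 = 91.7154 C


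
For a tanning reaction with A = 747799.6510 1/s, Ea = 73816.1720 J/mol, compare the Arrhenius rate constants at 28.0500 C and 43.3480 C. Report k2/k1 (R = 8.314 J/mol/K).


T1 = 28.0500 + 273.15 = 301.2000 K; T2 = 43.3480 + 273.15 = 316.4980 K
k1 = A * exp(-Ea/(R*T1)) = 747799.6510 * exp(-73816.1720/(8.314*301.2000)) = 1.1803e-07 1/s
k2 = A * exp(-Ea/(R*T2)) = 747799.6510 * exp(-73816.1720/(8.314*316.4980)) = 4.9065e-07 1/s
k2/k1 = 4.9065e-07 / 1.1803e-07 = 4.1570


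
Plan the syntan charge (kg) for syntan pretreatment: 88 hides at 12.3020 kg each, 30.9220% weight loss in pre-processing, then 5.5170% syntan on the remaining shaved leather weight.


Total_raw = N * avg_wt = 88 * 12.3020 = 1082.5760 kg
Substrate = Total_raw * (1 - loss/100) = 1082.5760 * (1 - 30.9220/100) = 747.8218 kg
Syntan = Substrate * pct / 100 = 747.8218 * 5.5170 / 100 = 41.2573 kg


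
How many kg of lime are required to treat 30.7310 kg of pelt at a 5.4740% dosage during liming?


Formula: Lime = substrate * pct / 100
Substituting: Lime = 30.7310 * 5.4740 / 100
Result: 1.6822 kg


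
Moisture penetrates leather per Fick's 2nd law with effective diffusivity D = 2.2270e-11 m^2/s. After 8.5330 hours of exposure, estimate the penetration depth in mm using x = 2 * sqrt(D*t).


t = 8.5330 hr * 3600 = 30718.8000 s
D * t = 2.2270e-11 * 30718.8000 = 6.8411e-07
x = 2 * sqrt(D*t) = 2 * sqrt(6.8411e-07) = 0.00165422 m = 1.6542 mm


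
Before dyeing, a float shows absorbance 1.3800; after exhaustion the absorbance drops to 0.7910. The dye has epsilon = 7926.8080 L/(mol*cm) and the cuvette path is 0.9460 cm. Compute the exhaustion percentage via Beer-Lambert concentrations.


c_initial = A_i / (epsilon * l) = 1.3800 / (7926.8080 * 0.9460) = 1.8403e-04 mol/L
c_final = A_f / (epsilon * l) = 0.7910 / (7926.8080 * 0.9460) = 1.0548e-04 mol/L
Exhaustion = (c_initial - c_final) / c_initial * 100 = (1.8403e-04 - 1.0548e-04) / 1.8403e-04 * 100 = 42.6812 %


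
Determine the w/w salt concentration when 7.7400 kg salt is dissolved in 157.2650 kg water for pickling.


Formula: Conc = salt / (water + salt) * 100
Substituting: Conc = 7.7400 / (157.2650 + 7.7400) * 100
Result: 4.6908 %


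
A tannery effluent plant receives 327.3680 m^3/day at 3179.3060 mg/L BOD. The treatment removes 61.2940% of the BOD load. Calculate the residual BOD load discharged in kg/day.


Load_in = volume * conc / 1000 = 327.3680 * 3179.3060 / 1000 = 1040.8030 kg/day
Removed = Load_in * eff / 100 = 1040.8030 * 61.2940 / 100 = 637.9498 kg/day
Load_out = Load_in - Removed = 1040.8030 - 637.9498 = 402.8532 kg/day


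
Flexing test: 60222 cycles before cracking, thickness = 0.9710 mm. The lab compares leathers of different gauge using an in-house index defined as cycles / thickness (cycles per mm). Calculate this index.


Formula: Index = cycles / thickness
Substituting: Index = 60222 / 0.9710
Result: 62020.5973 cycles/mm


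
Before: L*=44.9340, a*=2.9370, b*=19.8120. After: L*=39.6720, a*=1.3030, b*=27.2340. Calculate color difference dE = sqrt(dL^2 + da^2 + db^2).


dL = -5.2620, da = -1.6340, db = 7.4220
dE = sqrt((-5.2620)^2 + (-1.6340)^2 + 7.4220^2) = 9.2436


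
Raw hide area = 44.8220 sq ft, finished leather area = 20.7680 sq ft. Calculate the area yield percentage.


Formula: Yield = finished / raw * 100
Substituting: Yield = 20.7680 / 44.8220 * 100
Result: 46.3344 %


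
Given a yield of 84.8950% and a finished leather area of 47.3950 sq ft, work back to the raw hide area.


Formula: raw = finished * 100 / yield
Substituting: raw = 47.3950 * 100 / 84.8950
Result: 55.8278 sq ft


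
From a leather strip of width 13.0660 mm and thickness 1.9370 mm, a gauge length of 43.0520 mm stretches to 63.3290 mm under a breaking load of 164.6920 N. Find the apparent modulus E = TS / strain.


TS = F / (w * t) = 164.6920 / (13.0660 * 1.9370) = 6.5073 N/mm^2
strain = (Lf - L0) / L0 = (63.3290 - 43.0520) / 43.0520 = 0.4710
E = TS / strain = 6.5073 / 0.4710 = 13.8162 N/mm^2


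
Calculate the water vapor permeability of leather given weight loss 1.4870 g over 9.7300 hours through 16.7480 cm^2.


Formula: WVP = loss / (area * time)
Substituting: WVP = 1.4870 / (16.7480 * 9.7300)
Result: 0.00912505 g/(cm^2*hr)


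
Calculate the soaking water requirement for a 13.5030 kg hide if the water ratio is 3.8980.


Formula: Water = hide_weight * ratio
Substituting: Water = 13.5030 * 3.8980
Result: 52.6347 kg


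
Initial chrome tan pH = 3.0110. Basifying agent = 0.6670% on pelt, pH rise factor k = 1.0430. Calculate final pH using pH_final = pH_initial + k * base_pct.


Formula: pH_final = pH_initial + k * base_pct
Substituting: pH_final = 3.0110 + 1.0430 * 0.6670
Result: 3.7067


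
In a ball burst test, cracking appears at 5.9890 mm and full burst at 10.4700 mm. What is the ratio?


Formula: Ratio = crack / burst
Substituting: Ratio = 5.9890 / 10.4700
Result: 0.5720


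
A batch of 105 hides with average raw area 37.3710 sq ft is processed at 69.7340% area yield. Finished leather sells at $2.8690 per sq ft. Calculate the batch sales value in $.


Raw_total = N * avg_area = 105 * 37.3710 = 3923.9550 sq ft
Finished = Raw_total * yield / 100 = 3923.9550 * 69.7340 / 100 = 2736.3308 sq ft
Value = Finished * price = 2736.3308 * 2.8690 = 7850.5330 $


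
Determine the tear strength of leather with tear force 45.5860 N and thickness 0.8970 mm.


Formula: Tear strength = force / thickness
Substituting: Tear strength = 45.5860 / 0.8970
Result: 50.8205 N/mm


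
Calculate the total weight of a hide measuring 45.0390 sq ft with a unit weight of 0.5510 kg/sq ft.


Formula: Weight = area * weight_per_sqft
Substituting: Weight = 45.0390 * 0.5510
Result: 24.8165 kg


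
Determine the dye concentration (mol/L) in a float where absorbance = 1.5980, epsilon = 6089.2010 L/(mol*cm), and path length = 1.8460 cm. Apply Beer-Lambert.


Formula: c = A / (epsilon * l)
Substituting: c = 1.5980 / (6089.2010 * 1.8460)
Result: 1.4216e-04 mol/L


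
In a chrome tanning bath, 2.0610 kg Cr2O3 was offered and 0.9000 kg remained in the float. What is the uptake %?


Formula: Uptake = (offered - residual) / offered * 100
Substituting: Uptake = (2.0610 - 0.9000) / 2.0610 * 100
Result: 56.3319 %


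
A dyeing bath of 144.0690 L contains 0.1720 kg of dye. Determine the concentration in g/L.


Formula: Conc = dye_mass(kg) / volume(L) * 1000
Substituting: Conc = 0.1720 / 144.0690 * 1000
Result: 1.1939 g/L


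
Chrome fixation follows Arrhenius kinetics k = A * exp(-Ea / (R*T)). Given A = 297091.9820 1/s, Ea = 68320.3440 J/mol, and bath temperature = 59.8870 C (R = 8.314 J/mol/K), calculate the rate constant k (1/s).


T_K = T_C + 273.15 = 59.8870 + 273.15 = 333.0370 K
exponent = -Ea / (R * T_K) = -68320.3440 / (8.314 * 333.0370) = -24.6745
k = A * exp(exponent) = 297091.9820 * exp(-24.6745) = 5.7136e-06 1/s


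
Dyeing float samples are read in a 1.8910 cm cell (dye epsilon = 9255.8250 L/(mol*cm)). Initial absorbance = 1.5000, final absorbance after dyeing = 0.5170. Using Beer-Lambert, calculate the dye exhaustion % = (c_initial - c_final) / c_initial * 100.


c_initial = A_i / (epsilon * l) = 1.5000 / (9255.8250 * 1.8910) = 8.5701e-05 mol/L
c_final = A_f / (epsilon * l) = 0.5170 / (9255.8250 * 1.8910) = 2.9538e-05 mol/L
Exhaustion = (c_initial - c_final) / c_initial * 100 = (8.5701e-05 - 2.9538e-05) / 8.5701e-05 * 100 = 65.5333 %


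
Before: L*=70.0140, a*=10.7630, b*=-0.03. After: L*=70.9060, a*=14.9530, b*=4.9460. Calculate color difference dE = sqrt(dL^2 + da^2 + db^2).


dL = 0.8920, da = 4.1900, db = 4.9760
dE = sqrt(0.8920^2 + 4.1900^2 + 4.9760^2) = 6.5660


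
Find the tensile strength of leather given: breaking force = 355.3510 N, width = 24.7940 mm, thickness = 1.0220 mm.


Formula: TS = force / (width * thickness)
Substituting: TS = 355.3510 / (24.7940 * 1.0220)
Result: 14.0236 N/mm^2


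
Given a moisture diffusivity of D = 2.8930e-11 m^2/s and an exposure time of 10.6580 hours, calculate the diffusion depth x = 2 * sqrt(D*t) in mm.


t = 10.6580 hr * 3600 = 38368.8000 s
D * t = 2.8930e-11 * 38368.8000 = 1.1100e-06
x = 2 * sqrt(D*t) = 2 * sqrt(1.1100e-06) = 0.00210714 m = 2.1071 mm


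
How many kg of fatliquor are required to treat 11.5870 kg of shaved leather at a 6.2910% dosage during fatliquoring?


Formula: Fat = substrate * pct / 100
Substituting: Fat = 11.5870 * 6.2910 / 100
Result: 0.7289 kg


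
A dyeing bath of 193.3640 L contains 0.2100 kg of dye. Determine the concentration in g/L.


Formula: Conc = dye_mass(kg) / volume(L) * 1000
Substituting: Conc = 0.2100 / 193.3640 * 1000
Result: 1.0860 g/L


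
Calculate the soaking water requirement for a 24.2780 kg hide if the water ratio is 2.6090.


Formula: Water = hide_weight * ratio
Substituting: Water = 24.2780 * 2.6090
Result: 63.3413 kg


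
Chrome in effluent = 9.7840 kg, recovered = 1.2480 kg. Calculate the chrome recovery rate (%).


Formula: Recovery = recovered / input * 100
Substituting: Recovery = 1.2480 / 9.7840 * 100
Result: 12.7555 %


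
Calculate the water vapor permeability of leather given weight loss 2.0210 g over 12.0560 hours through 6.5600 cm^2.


Formula: WVP = loss / (area * time)
Substituting: WVP = 2.0210 / (6.5600 * 12.0560)
Result: 0.025554 g/(cm^2*hr)


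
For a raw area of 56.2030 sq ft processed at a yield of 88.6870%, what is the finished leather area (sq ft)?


Formula: finished = raw * yield / 100
Substituting: finished = 56.2030 * 88.6870 / 100
Result: 49.8448 sq ft


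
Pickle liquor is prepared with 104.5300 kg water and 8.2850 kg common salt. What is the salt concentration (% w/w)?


Formula: Conc = salt / (water + salt) * 100
Substituting: Conc = 8.2850 / (104.5300 + 8.2850) * 100
Result: 7.3439 %


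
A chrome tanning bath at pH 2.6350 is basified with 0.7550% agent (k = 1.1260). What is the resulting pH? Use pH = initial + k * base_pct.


Formula: pH_final = pH_initial + k * base_pct
Substituting: pH_final = 2.6350 + 1.1260 * 0.7550
Result: 3.4851


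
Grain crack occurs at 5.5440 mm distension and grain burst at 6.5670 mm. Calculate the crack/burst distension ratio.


Formula: Ratio = crack / burst
Substituting: Ratio = 5.5440 / 6.5670
Result: 0.8442


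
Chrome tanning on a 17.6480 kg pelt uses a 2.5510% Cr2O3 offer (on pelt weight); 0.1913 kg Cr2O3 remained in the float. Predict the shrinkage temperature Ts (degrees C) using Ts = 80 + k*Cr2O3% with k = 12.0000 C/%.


Offered = pelt * offer_pct / 100 = 17.6480 * 2.5510 / 100 = 0.4502 kg
Uptake = offered - residual = 0.4502 - 0.1913 = 0.2589 kg
Cr2O3% on pelt = uptake / pelt * 100 = 0.2589 / 17.6480 * 100 = 1.4670 %
Ts = 80 + k * Cr2O3% = 80 + 12.0000 * 1.4670 = 97.6043 C


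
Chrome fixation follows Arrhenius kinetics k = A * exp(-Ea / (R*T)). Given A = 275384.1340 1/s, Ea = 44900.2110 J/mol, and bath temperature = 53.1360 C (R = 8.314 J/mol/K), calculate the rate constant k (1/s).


T_K = T_C + 273.15 = 53.1360 + 273.15 = 326.2860 K
exponent = -Ea / (R * T_K) = -44900.2110 / (8.314 * 326.2860) = -16.5516
k = A * exp(exponent) = 275384.1340 * exp(-16.5516) = 0.0178514 1/s


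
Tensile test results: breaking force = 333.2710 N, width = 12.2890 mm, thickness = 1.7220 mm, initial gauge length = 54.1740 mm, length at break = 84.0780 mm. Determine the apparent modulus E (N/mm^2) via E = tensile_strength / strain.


TS = F / (w * t) = 333.2710 / (12.2890 * 1.7220) = 15.7488 N/mm^2
strain = (Lf - L0) / L0 = (84.0780 - 54.1740) / 54.1740 = 0.5520
E = TS / strain = 15.7488 / 0.5520 = 28.5305 N/mm^2


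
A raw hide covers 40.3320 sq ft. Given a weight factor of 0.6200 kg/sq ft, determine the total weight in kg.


Formula: Weight = area * weight_per_sqft
Substituting: Weight = 40.3320 * 0.6200
Result: 25.0058 kg


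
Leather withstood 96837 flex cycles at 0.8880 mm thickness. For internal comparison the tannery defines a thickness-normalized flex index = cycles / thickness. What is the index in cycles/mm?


Formula: Index = cycles / thickness
Substituting: Index = 96837 / 0.8880
Result: 109050.6757 cycles/mm


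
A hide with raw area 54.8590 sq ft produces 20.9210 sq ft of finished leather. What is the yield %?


Formula: Yield = finished / raw * 100
Substituting: Yield = 20.9210 / 54.8590 * 100
Result: 38.1359 %


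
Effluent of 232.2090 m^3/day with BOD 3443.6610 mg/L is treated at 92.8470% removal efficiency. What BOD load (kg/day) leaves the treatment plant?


Load_in = volume * conc / 1000 = 232.2090 * 3443.6610 / 1000 = 799.6491 kg/day
Removed = Load_in * eff / 100 = 799.6491 * 92.8470 / 100 = 742.4502 kg/day
Load_out = Load_in - Removed = 799.6491 - 742.4502 = 57.1989 kg/day


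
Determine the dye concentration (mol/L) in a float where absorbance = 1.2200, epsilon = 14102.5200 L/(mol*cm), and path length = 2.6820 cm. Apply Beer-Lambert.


Formula: c = A / (epsilon * l)
Substituting: c = 1.2200 / (14102.5200 * 2.6820)
Result: 3.2256e-05 mol/L


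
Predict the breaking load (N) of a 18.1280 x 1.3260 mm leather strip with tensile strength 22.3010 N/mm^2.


Formula: F = TS * w * t
Substituting: F = 22.3010 * 18.1280 * 1.3260
Result: 536.0654 N


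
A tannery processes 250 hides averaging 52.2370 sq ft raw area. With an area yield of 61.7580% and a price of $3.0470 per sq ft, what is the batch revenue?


Raw_total = N * avg_area = 250 * 52.2370 = 13059.2500 sq ft
Finished = Raw_total * yield / 100 = 13059.2500 * 61.7580 / 100 = 8065.1316 sq ft
Value = Finished * price = 8065.1316 * 3.0470 = 24574.4560 $


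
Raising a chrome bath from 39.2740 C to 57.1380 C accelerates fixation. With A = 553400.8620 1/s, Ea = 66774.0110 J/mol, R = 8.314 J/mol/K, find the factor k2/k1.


T1 = 39.2740 + 273.15 = 312.4240 K; T2 = 57.1380 + 273.15 = 330.2880 K
k1 = A * exp(-Ea/(R*T1)) = 553400.8620 * exp(-66774.0110/(8.314*312.4240)) = 3.7896e-06 1/s
k2 = A * exp(-Ea/(R*T2)) = 553400.8620 * exp(-66774.0110/(8.314*330.2880)) = 1.5221e-05 1/s
k2/k1 = 1.5221e-05 / 3.7896e-06 = 4.0164


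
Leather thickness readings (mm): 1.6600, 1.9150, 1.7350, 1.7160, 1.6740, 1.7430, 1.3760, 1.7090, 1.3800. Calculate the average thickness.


Formula: Average = sum / n
Substituting: Average = 14.9080 / 9
Result: 1.6564 mm


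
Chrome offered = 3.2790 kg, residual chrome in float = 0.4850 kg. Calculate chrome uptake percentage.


Formula: Uptake = (offered - residual) / offered * 100
Substituting: Uptake = (3.2790 - 0.4850) / 3.2790 * 100
Result: 85.2089 %


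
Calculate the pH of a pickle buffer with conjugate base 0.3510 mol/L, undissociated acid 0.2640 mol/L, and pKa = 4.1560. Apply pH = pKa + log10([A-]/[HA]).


ratio = [A-] / [HA] = 0.3510 / 0.2640 = 1.3295
log10(ratio) = 0.1237
pH = pKa + log10(ratio) = 4.1560 + 0.1237 = 4.2797


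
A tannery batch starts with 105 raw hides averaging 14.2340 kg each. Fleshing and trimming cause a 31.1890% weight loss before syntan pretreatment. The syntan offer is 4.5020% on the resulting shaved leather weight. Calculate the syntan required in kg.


Total_raw = N * avg_wt = 105 * 14.2340 = 1494.5700 kg
Substrate = Total_raw * (1 - loss/100) = 1494.5700 * (1 - 31.1890/100) = 1028.4286 kg
Syntan = Substrate * pct / 100 = 1028.4286 * 4.5020 / 100 = 46.2999 kg


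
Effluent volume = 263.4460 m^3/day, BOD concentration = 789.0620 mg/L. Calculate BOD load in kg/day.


Formula: BOD_load = volume * conc / 1000
Substituting: BOD_load = 263.4460 * 789.0620 / 1000
Result: 207.8752 kg/day


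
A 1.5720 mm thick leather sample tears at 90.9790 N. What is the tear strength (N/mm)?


Formula: Tear strength = force / thickness
Substituting: Tear strength = 90.9790 / 1.5720
Result: 57.8747 N/mm


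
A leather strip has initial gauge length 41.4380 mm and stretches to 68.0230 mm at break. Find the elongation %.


Formula: Elongation = (Lf - L0) / L0 * 100
Substituting: Elongation = (68.0230 - 41.4380) / 41.4380 * 100
Result: 64.1561 %


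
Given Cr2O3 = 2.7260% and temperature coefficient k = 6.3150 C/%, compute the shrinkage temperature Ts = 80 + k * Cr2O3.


Formula: Ts = 80 + k * Cr2O3
Substituting: Ts = 80 + 6.3150 * 2.7260
Result: 97.2147 C


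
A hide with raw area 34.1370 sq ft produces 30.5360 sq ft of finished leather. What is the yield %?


Formula: Yield = finished / raw * 100
Substituting: Yield = 30.5360 / 34.1370 * 100
Result: 89.4513 %


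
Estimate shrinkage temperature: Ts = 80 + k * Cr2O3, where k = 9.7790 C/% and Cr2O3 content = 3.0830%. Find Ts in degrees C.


Formula: Ts = 80 + k * Cr2O3
Substituting: Ts = 80 + 9.7790 * 3.0830
Result: 110.1487 C


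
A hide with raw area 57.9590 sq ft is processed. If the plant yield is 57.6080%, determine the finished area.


Formula: finished = raw * yield / 100
Substituting: finished = 57.9590 * 57.6080 / 100
Result: 33.3890 sq ft


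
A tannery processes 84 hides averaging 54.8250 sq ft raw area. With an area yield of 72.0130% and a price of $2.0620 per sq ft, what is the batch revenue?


Raw_total = N * avg_area = 84 * 54.8250 = 4605.3000 sq ft
Finished = Raw_total * yield / 100 = 4605.3000 * 72.0130 / 100 = 3316.4147 sq ft
Value = Finished * price = 3316.4147 * 2.0620 = 6838.4471 $


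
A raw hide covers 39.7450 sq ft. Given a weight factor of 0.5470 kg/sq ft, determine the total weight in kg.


Formula: Weight = area * weight_per_sqft
Substituting: Weight = 39.7450 * 0.5470
Result: 21.7405 kg


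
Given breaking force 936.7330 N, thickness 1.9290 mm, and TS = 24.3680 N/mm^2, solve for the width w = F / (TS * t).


Formula: w = F / (TS * t)
Substituting: w = 936.7330 / (24.3680 * 1.9290)
Result: 19.9280 mm


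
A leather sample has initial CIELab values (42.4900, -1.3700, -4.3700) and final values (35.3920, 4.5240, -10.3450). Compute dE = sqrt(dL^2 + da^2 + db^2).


dL = -7.0980, da = 5.8940, db = -5.9750
dE = sqrt((-7.0980)^2 + 5.8940^2 + (-5.9750)^2) = 10.9919


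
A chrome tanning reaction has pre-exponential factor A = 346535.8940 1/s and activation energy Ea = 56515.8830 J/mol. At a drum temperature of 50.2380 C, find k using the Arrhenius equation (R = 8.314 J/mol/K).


T_K = T_C + 273.15 = 50.2380 + 273.15 = 323.3880 K
exponent = -Ea / (R * T_K) = -56515.8830 / (8.314 * 323.3880) = -21.0202
k = A * exp(exponent) = 346535.8940 * exp(-21.0202) = 2.5751e-04 1/s


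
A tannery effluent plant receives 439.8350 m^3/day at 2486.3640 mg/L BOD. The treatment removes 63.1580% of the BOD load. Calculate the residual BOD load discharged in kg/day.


Load_in = volume * conc / 1000 = 439.8350 * 2486.3640 / 1000 = 1093.5899 kg/day
Removed = Load_in * eff / 100 = 1093.5899 * 63.1580 / 100 = 690.6895 kg/day
Load_out = Load_in - Removed = 1093.5899 - 690.6895 = 402.9004 kg/day


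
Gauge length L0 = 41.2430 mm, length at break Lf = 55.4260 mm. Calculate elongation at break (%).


Formula: Elongation = (Lf - L0) / L0 * 100
Substituting: Elongation = (55.4260 - 41.2430) / 41.2430 * 100
Result: 34.3889 %


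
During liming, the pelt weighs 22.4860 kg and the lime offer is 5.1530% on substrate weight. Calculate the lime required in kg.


Formula: Lime = substrate * pct / 100
Substituting: Lime = 22.4860 * 5.1530 / 100
Result: 1.1587 kg


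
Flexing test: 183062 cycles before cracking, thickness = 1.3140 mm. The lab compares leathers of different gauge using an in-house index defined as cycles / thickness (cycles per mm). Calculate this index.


Formula: Index = cycles / thickness
Substituting: Index = 183062 / 1.3140
Result: 139316.5906 cycles/mm


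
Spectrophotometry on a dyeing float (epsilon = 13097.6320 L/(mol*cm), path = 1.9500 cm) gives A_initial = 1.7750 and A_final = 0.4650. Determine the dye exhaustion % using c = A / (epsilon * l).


c_initial = A_i / (epsilon * l) = 1.7750 / (13097.6320 * 1.9500) = 6.9498e-05 mol/L
c_final = A_f / (epsilon * l) = 0.4650 / (13097.6320 * 1.9500) = 1.8206e-05 mol/L
Exhaustion = (c_initial - c_final) / c_initial * 100 = (6.9498e-05 - 1.8206e-05) / 6.9498e-05 * 100 = 73.8028 %


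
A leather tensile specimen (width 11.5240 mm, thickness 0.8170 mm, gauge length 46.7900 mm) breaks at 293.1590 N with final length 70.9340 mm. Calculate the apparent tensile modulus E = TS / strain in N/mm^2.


TS = F / (w * t) = 293.1590 / (11.5240 * 0.8170) = 31.1371 N/mm^2
strain = (Lf - L0) / L0 = (70.9340 - 46.7900) / 46.7900 = 0.5160
E = TS / strain = 31.1371 / 0.5160 = 60.3423 N/mm^2


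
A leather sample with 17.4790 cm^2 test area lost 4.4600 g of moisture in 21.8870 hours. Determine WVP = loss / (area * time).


Formula: WVP = loss / (area * time)
Substituting: WVP = 4.4600 / (17.4790 * 21.8870)
Result: 0.0116582 g/(cm^2*hr)


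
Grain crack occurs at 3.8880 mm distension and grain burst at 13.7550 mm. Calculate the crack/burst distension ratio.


Formula: Ratio = crack / burst
Substituting: Ratio = 3.8880 / 13.7550
Result: 0.2827


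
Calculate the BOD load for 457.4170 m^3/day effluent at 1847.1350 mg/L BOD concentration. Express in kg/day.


Formula: BOD_load = volume * conc / 1000
Substituting: BOD_load = 457.4170 * 1847.1350 / 1000
Result: 844.9110 kg/day


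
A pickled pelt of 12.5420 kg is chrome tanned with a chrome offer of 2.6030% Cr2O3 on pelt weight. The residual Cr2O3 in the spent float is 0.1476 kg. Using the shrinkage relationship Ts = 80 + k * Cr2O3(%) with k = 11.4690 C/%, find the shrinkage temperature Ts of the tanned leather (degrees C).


Offered = pelt * offer_pct / 100 = 12.5420 * 2.6030 / 100 = 0.3265 kg
Uptake = offered - residual = 0.3265 - 0.1476 = 0.1789 kg
Cr2O3% on pelt = uptake / pelt * 100 = 0.1789 / 12.5420 * 100 = 1.4262 %
Ts = 80 + k * Cr2O3% = 80 + 11.4690 * 1.4262 = 96.3566 C


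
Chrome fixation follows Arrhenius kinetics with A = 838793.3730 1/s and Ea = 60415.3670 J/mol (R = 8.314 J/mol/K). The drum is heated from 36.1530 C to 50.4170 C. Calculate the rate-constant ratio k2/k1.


T1 = 36.1530 + 273.15 = 309.3030 K; T2 = 50.4170 + 273.15 = 323.5670 K
k1 = A * exp(-Ea/(R*T1)) = 838793.3730 * exp(-60415.3670/(8.314*309.3030)) = 5.2532e-05 1/s
k2 = A * exp(-Ea/(R*T2)) = 838793.3730 * exp(-60415.3670/(8.314*323.5670)) = 1.4799e-04 1/s
k2/k1 = 1.4799e-04 / 5.2532e-05 = 2.8171


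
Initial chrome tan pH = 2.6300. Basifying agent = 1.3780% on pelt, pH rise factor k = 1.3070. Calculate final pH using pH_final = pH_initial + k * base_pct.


Formula: pH_final = pH_initial + k * base_pct
Substituting: pH_final = 2.6300 + 1.3070 * 1.3780
Result: 4.4310


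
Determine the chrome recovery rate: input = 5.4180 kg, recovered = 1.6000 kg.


Formula: Recovery = recovered / input * 100
Substituting: Recovery = 1.6000 / 5.4180 * 100
Result: 29.5312 %


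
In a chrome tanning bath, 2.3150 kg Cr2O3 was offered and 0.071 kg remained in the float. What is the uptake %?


Formula: Uptake = (offered - residual) / offered * 100
Substituting: Uptake = (2.3150 - 0.071) / 2.3150 * 100
Result: 96.9330 %


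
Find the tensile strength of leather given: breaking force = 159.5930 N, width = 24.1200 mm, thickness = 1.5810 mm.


Formula: TS = force / (width * thickness)
Substituting: TS = 159.5930 / (24.1200 * 1.5810)
Result: 4.1851 N/mm^2


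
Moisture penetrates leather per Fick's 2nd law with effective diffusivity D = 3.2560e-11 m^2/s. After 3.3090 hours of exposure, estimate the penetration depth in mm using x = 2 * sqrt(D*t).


t = 3.3090 hr * 3600 = 11912.4000 s
D * t = 3.2560e-11 * 11912.4000 = 3.8787e-07
x = 2 * sqrt(D*t) = 2 * sqrt(3.8787e-07) = 0.00124558 m = 1.2456 mm


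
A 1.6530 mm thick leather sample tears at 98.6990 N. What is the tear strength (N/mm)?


Formula: Tear strength = force / thickness
Substituting: Tear strength = 98.6990 / 1.6530
Result: 59.7090 N/mm


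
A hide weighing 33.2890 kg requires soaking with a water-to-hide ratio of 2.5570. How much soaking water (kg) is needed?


Formula: Water = hide_weight * ratio
Substituting: Water = 33.2890 * 2.5570
Result: 85.1200 kg


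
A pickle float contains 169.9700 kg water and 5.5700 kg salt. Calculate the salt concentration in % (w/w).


Formula: Conc = salt / (water + salt) * 100
Substituting: Conc = 5.5700 / (169.9700 + 5.5700) * 100
Result: 3.1731 %


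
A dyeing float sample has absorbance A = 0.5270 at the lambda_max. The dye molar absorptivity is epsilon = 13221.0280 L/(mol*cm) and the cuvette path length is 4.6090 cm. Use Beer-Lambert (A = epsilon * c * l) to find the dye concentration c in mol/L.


Formula: c = A / (epsilon * l)
Substituting: c = 0.5270 / (13221.0280 * 4.6090)
Result: 8.6485e-06 mol/L


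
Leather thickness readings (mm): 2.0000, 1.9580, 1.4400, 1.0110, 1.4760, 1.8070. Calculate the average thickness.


Formula: Average = sum / n
Substituting: Average = 9.6920 / 6
Result: 1.6153 mm


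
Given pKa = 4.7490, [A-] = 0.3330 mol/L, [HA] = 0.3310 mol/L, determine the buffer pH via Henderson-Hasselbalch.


ratio = [A-] / [HA] = 0.3330 / 0.3310 = 1.0060
log10(ratio) = 0.00261624
pH = pKa + log10(ratio) = 4.7490 + 0.00261624 = 4.7516


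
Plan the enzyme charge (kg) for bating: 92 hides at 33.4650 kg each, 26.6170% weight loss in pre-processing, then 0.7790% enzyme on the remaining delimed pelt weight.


Total_raw = N * avg_wt = 92 * 33.4650 = 3078.7800 kg
Substrate = Total_raw * (1 - loss/100) = 3078.7800 * (1 - 26.6170/100) = 2259.3011 kg
Enzyme = Substrate * pct / 100 = 2259.3011 * 0.7790 / 100 = 17.6000 kg


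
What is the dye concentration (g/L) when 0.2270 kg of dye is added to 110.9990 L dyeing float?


Formula: Conc = dye_mass(kg) / volume(L) * 1000
Substituting: Conc = 0.2270 / 110.9990 * 1000
Result: 2.0451 g/L


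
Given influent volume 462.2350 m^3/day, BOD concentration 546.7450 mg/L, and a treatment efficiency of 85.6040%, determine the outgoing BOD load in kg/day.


Load_in = volume * conc / 1000 = 462.2350 * 546.7450 / 1000 = 252.7247 kg/day
Removed = Load_in * eff / 100 = 252.7247 * 85.6040 / 100 = 216.3424 kg/day
Load_out = Load_in - Removed = 252.7247 - 216.3424 = 36.3822 kg/day


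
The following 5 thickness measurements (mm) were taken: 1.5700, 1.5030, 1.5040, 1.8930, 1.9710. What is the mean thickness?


Formula: Average = sum / n
Substituting: Average = 8.4410 / 5
Result: 1.6882 mm


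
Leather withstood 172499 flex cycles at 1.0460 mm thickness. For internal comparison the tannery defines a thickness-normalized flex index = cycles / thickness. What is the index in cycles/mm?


Formula: Index = cycles / thickness
Substituting: Index = 172499 / 1.0460
Result: 164913.0019 cycles/mm


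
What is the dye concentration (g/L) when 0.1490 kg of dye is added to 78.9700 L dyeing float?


Formula: Conc = dye_mass(kg) / volume(L) * 1000
Substituting: Conc = 0.1490 / 78.9700 * 1000
Result: 1.8868 g/L


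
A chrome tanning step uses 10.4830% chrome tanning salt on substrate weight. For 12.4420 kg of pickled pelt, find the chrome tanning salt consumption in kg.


Formula: Chrome = substrate * pct / 100
Substituting: Chrome = 12.4420 * 10.4830 / 100
Result: 1.3043 kg


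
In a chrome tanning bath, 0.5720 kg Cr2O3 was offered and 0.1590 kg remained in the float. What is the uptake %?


Formula: Uptake = (offered - residual) / offered * 100
Substituting: Uptake = (0.5720 - 0.1590) / 0.5720 * 100
Result: 72.2028 %


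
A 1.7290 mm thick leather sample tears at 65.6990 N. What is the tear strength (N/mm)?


Formula: Tear strength = force / thickness
Substituting: Tear strength = 65.6990 / 1.7290
Result: 37.9983 N/mm


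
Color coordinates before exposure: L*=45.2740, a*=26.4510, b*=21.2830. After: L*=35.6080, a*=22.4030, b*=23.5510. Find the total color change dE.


dL = -9.6660, da = -4.0480, db = 2.2680
dE = sqrt((-9.6660)^2 + (-4.0480)^2 + 2.2680^2) = 10.7220


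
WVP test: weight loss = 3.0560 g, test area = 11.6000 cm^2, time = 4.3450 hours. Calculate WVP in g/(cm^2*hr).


Formula: WVP = loss / (area * time)
Substituting: WVP = 3.0560 / (11.6000 * 4.3450)
Result: 0.0606325 g/(cm^2*hr)


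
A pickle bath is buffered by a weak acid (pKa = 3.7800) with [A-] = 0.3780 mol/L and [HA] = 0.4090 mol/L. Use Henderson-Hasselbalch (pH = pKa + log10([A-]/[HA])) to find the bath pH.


ratio = [A-] / [HA] = 0.3780 / 0.4090 = 0.9242
log10(ratio) = -0.0342315
pH = pKa + log10(ratio) = 3.7800 - 0.0342315 = 3.7458


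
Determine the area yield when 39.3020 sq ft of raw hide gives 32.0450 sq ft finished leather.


Formula: Yield = finished / raw * 100
Substituting: Yield = 32.0450 / 39.3020 * 100
Result: 81.5353 %


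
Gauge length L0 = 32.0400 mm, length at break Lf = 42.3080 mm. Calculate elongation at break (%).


Formula: Elongation = (Lf - L0) / L0 * 100
Substituting: Elongation = (42.3080 - 32.0400) / 32.0400 * 100
Result: 32.0474 %


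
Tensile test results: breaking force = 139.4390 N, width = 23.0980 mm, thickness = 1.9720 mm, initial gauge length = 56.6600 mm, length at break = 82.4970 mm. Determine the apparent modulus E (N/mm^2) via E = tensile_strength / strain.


TS = F / (w * t) = 139.4390 / (23.0980 * 1.9720) = 3.0613 N/mm^2
strain = (Lf - L0) / L0 = (82.4970 - 56.6600) / 56.6600 = 0.4560
E = TS / strain = 3.0613 / 0.4560 = 6.7133 N/mm^2


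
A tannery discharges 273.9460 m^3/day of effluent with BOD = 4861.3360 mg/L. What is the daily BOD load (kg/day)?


Formula: BOD_load = volume * conc / 1000
Substituting: BOD_load = 273.9460 * 4861.3360 / 1000
Result: 1331.7436 kg/day


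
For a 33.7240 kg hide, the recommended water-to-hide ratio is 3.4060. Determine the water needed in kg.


Formula: Water = hide_weight * ratio
Substituting: Water = 33.7240 * 3.4060
Result: 114.8639 kg


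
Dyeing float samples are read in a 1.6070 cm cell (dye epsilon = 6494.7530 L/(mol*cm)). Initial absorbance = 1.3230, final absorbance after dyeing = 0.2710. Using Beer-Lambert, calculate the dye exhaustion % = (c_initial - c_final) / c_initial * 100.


c_initial = A_i / (epsilon * l) = 1.3230 / (6494.7530 * 1.6070) = 1.2676e-04 mol/L
c_final = A_f / (epsilon * l) = 0.2710 / (6494.7530 * 1.6070) = 2.5965e-05 mol/L
Exhaustion = (c_initial - c_final) / c_initial * 100 = (1.2676e-04 - 2.5965e-05) / 1.2676e-04 * 100 = 79.5163 %


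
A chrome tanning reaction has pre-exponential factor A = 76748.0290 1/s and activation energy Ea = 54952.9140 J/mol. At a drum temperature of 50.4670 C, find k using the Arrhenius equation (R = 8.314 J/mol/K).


T_K = T_C + 273.15 = 50.4670 + 273.15 = 323.6170 K
exponent = -Ea / (R * T_K) = -54952.9140 / (8.314 * 323.6170) = -20.4244
k = A * exp(exponent) = 76748.0290 * exp(-20.4244) = 1.0348e-04 1/s


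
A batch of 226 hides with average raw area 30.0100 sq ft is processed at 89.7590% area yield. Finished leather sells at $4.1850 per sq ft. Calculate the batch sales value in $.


Raw_total = N * avg_area = 226 * 30.0100 = 6782.2600 sq ft
Finished = Raw_total * yield / 100 = 6782.2600 * 89.7590 / 100 = 6087.6888 sq ft
Value = Finished * price = 6087.6888 * 4.1850 = 25476.9774 $


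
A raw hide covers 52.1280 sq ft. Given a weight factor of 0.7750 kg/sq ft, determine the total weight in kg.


Formula: Weight = area * weight_per_sqft
Substituting: Weight = 52.1280 * 0.7750
Result: 40.3992 kg


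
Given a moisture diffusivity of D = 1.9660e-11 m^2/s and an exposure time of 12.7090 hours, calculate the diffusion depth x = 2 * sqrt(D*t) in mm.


t = 12.7090 hr * 3600 = 45752.4000 s
D * t = 1.9660e-11 * 45752.4000 = 8.9949e-07
x = 2 * sqrt(D*t) = 2 * sqrt(8.9949e-07) = 0.00189683 m = 1.8968 mm


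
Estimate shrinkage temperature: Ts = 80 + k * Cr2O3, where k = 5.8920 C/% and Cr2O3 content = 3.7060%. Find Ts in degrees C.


Formula: Ts = 80 + k * Cr2O3
Substituting: Ts = 80 + 5.8920 * 3.7060
Result: 101.8358 C


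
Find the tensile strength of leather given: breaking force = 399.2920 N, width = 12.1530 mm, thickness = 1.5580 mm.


Formula: TS = force / (width * thickness)
Substituting: TS = 399.2920 / (12.1530 * 1.5580)
Result: 21.0882 N/mm^2


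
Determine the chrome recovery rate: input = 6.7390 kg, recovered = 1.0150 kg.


Formula: Recovery = recovered / input * 100
Substituting: Recovery = 1.0150 / 6.7390 * 100
Result: 15.0616 %


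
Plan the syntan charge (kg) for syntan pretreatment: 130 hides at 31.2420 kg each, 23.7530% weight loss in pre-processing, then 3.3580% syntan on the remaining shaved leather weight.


Total_raw = N * avg_wt = 130 * 31.2420 = 4061.4600 kg
Substrate = Total_raw * (1 - loss/100) = 4061.4600 * (1 - 23.7530/100) = 3096.7414 kg
Syntan = Substrate * pct / 100 = 3096.7414 * 3.3580 / 100 = 103.9886 kg


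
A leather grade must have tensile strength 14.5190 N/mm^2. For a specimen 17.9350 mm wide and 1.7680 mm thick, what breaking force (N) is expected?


Formula: F = TS * w * t
Substituting: F = 14.5190 * 17.9350 * 1.7680
Result: 460.3841 N


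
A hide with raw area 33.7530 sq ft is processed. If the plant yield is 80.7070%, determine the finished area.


Formula: finished = raw * yield / 100
Substituting: finished = 33.7530 * 80.7070 / 100
Result: 27.2410 sq ft


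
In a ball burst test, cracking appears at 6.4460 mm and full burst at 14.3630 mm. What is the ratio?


Formula: Ratio = crack / burst
Substituting: Ratio = 6.4460 / 14.3630
Result: 0.4488


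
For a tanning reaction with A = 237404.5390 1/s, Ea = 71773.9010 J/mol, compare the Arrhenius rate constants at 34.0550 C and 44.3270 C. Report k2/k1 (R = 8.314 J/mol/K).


T1 = 34.0550 + 273.15 = 307.2050 K; T2 = 44.3270 + 273.15 = 317.4770 K
k1 = A * exp(-Ea/(R*T1)) = 237404.5390 * exp(-71773.9010/(8.314*307.2050)) = 1.4832e-07 1/s
k2 = A * exp(-Ea/(R*T2)) = 237404.5390 * exp(-71773.9010/(8.314*317.4770)) = 3.6819e-07 1/s
k2/k1 = 3.6819e-07 / 1.4832e-07 = 2.4824


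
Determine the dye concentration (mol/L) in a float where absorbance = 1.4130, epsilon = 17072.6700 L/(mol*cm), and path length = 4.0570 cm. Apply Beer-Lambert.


Formula: c = A / (epsilon * l)
Substituting: c = 1.4130 / (17072.6700 * 4.0570)
Result: 2.0400e-05 mol/L
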